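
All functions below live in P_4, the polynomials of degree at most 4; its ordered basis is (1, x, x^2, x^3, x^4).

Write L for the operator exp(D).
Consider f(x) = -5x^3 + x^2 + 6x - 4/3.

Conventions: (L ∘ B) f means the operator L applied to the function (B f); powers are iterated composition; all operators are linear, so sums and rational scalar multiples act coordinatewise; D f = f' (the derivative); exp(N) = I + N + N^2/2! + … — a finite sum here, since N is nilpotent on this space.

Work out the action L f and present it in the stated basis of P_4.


the result is g(x) = -5x^3 - 14x^2 - 7x + 2/3

order-1 term: -15x^2 + 2x + 6
order-2 term: -15x + 1
order-3 term: -5
the series for exp(D) f terminates at order 3
exp(D) f = -5x^3 - 14x^2 - 7x + 2/3


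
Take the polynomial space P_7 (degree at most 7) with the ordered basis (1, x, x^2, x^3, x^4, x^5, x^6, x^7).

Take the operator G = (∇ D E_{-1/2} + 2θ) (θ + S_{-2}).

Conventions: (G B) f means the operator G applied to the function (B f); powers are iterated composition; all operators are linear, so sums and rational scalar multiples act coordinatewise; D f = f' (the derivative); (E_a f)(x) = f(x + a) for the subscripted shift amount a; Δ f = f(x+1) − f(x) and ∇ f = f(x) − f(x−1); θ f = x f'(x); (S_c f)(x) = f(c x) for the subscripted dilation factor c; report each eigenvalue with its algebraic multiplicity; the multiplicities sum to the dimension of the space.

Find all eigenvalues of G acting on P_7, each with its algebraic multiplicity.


λ = -1694 (multiplicity 1), λ = -270 (multiplicity 1), λ = -30 (multiplicity 1), λ = -2 (multiplicity 1), λ = 0 (multiplicity 1), λ = 24 (multiplicity 1), λ = 160 (multiplicity 1), λ = 840 (multiplicity 1)

image of 1: 0
image of x: -2x
image of x^2: 24x^2 + 12
image of x^3: -30x^3 - 30x + 30
image of x^4: 160x^4 + 240x^2 - 480x + 260
image of x^5: -270x^5 - 540x^3 + 1620x^2 - 1755x + 675
image of x^6: 840x^6 + 2100x^4 - 8400x^3 + 13650x^2 - 10500x + 12705/4
image of x^7: -1694x^7 - 5082x^5 + 25410x^4 - 55055x^3 + 63525x^2 - (307461/8)x + 77077/8
the matrix is upper triangular; its diagonal is (0, -2, 24, -30, 160, -270, 840, -1694)
for a triangular matrix the eigenvalues are the diagonal entries, with algebraic multiplicity their repetition count


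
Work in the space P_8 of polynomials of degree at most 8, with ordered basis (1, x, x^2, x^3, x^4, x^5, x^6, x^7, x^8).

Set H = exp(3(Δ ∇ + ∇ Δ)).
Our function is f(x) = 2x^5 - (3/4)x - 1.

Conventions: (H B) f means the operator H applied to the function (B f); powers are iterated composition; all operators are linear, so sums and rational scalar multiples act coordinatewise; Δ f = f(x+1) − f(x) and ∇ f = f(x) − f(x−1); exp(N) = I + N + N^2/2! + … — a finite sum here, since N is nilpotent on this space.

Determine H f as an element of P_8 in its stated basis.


g(x) = 2x^5 + 240x^3 + (17757/4)x - 1

order-1 term: 240x^3 + 120x
order-2 term: 4320x
the series for exp(3(Δ ∇ + ∇ Δ)) f terminates at order 2
exp(3(Δ ∇ + ∇ Δ)) f = 2x^5 + 240x^3 + (17757/4)x - 1


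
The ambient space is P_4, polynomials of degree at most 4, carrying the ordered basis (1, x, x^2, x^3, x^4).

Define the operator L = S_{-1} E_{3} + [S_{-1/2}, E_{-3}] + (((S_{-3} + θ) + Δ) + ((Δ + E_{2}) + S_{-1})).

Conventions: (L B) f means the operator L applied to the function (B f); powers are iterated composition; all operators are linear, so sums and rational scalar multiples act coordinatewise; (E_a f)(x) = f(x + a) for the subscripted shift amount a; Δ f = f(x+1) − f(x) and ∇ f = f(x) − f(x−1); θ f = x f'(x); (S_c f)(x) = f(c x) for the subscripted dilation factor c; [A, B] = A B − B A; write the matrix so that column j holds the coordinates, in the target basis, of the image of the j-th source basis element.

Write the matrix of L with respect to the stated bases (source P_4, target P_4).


the matrix is [[4, 5/2, 87/4, 53/8, 2799/16]; [0, -3, 13/2, -153/8, -29/4]; [0, 0, 14, 141/8, 801/8]; [0, 0, 0, -25, 25/4]; [0, 0, 0, 0, 88]] (rows listed top to bottom)

image of 1: 4
image of x: -3x + 5/2
image of x^2: 14x^2 + (13/2)x + 87/4
image of x^3: -25x^3 + (141/8)x^2 - (153/8)x + 53/8
image of x^4: 88x^4 + (25/4)x^3 + (801/8)x^2 - (29/4)x + 2799/16
each image's coordinates form column j of the matrix


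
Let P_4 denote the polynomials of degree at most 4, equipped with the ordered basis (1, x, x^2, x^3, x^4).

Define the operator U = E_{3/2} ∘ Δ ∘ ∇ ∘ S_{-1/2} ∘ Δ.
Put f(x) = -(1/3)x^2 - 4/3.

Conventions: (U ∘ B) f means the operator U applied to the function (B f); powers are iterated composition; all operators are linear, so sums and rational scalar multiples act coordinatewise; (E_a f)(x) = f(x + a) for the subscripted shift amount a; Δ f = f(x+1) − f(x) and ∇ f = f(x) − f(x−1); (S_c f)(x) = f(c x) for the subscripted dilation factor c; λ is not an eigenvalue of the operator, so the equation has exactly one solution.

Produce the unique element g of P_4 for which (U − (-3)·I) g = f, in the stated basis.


write g with unknown coordinates in the stated basis and equate coefficients in (U − (-3)·I) g = f
solving from the highest basis element down gives g = -(1/9)x^2 - 4/9
check: U g = 0
so U g − (-3)·g = -(1/3)x^2 - 4/3 = f ✓

the image equals g(x) = -(1/9)x^2 - 4/9


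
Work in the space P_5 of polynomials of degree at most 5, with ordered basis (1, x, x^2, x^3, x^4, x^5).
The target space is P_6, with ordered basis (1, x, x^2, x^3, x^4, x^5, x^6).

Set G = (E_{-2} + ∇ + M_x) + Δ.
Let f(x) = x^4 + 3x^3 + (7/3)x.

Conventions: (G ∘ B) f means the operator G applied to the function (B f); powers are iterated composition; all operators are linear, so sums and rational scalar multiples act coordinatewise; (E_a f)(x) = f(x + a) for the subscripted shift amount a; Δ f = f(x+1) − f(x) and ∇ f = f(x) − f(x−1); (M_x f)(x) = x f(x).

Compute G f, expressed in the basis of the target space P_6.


the image equals g(x) = x^5 + 4x^4 + 3x^3 + (79/3)x^2 + (43/3)x - 2

E_{-2} f = x^4 - 5x^3 + 6x^2 + (19/3)x - 38/3
∇ f = 4x^3 + 3x^2 - 5x + 13/3
M_x f = x^5 + 3x^4 + (7/3)x^2
(E_{-2} + ∇ + M_x) f = x^5 + 4x^4 - x^3 + (34/3)x^2 + (4/3)x - 25/3
Δ f = 4x^3 + 15x^2 + 13x + 19/3
((E_{-2} + ∇ + M_x) + Δ) f = x^5 + 4x^4 + 3x^3 + (79/3)x^2 + (43/3)x - 2


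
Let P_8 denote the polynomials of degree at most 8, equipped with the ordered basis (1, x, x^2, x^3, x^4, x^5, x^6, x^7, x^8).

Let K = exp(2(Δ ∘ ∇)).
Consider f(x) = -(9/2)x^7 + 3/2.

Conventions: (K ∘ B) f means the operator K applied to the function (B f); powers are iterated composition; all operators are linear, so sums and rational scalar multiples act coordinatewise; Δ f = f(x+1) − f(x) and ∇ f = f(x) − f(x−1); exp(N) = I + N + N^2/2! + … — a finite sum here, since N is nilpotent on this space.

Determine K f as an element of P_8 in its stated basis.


order-1 term: -378x^5 - 630x^3 - 126x
order-2 term: -7560x^3 - 7560x
order-3 term: -30240x
the series for exp(2(Δ ∘ ∇)) f terminates at order 3
exp(2(Δ ∘ ∇)) f = -(9/2)x^7 - 378x^5 - 8190x^3 - 37926x + 3/2

the image equals g(x) = -(9/2)x^7 - 378x^5 - 8190x^3 - 37926x + 3/2


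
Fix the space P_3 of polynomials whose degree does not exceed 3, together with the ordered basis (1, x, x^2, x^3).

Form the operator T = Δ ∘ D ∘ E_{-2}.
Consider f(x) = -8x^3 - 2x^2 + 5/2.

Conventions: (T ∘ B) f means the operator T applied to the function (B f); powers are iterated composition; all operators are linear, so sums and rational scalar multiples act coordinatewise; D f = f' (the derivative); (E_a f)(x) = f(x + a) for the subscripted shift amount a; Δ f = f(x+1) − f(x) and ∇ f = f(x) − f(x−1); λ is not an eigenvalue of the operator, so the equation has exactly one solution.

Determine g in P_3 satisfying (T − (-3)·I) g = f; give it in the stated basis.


write g with unknown coordinates in the stated basis and equate coefficients in (T − (-3)·I) g = f
solving from the highest basis element down gives g = -(8/3)x^3 - (2/3)x^2 + (16/3)x - 121/18
check: T g = -16x + 68/3
so T g − (-3)·g = -8x^3 - 2x^2 + 5/2 = f ✓

the image equals g(x) = -(8/3)x^3 - (2/3)x^2 + (16/3)x - 121/18


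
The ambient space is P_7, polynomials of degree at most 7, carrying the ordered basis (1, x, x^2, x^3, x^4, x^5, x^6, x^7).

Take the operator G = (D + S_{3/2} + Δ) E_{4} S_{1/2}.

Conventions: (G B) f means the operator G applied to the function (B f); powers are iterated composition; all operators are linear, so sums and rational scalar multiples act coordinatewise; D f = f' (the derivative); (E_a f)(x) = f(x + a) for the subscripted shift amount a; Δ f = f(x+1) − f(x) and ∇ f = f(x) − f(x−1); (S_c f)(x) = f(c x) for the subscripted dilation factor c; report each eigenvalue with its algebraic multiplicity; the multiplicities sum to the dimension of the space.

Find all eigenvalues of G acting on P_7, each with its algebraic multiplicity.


image of 1: 1
image of x: (3/4)x + 3
image of x^2: (9/16)x^2 + 4x + 33/4
image of x^3: (27/64)x^3 + (33/8)x^2 + (123/8)x + 173/8
image of x^4: (81/256)x^4 + (31/8)x^3 + (159/8)x^2 + (205/4)x + 881/16
image of x^5: (243/1024)x^5 + (445/128)x^4 + (355/16)x^3 + (1265/16)x^2 + (5045/32)x + 4405/32
image of x^6: (729/4096)x^6 + (777/256)x^5 + (735/32)x^4 + (1625/16)x^3 + (18015/64)x^2 + (14751/32)x + 21769/64
image of x^7: (2187/16384)x^7 + (5327/2048)x^6 + (5817/256)x^5 + (15155/128)x^4 + (52115/128)x^3 + (119385/128)x^2 + (166719/128)x + 106797/128
the matrix is upper triangular; its diagonal is (1, 3/4, 9/16, 27/64, 81/256, 243/1024, 729/4096, 2187/16384)
for a triangular matrix the eigenvalues are the diagonal entries, with algebraic multiplicity their repetition count

λ = 2187/16384 (multiplicity 1), λ = 729/4096 (multiplicity 1), λ = 243/1024 (multiplicity 1), λ = 81/256 (multiplicity 1), λ = 27/64 (multiplicity 1), λ = 9/16 (multiplicity 1), λ = 3/4 (multiplicity 1), λ = 1 (multiplicity 1)


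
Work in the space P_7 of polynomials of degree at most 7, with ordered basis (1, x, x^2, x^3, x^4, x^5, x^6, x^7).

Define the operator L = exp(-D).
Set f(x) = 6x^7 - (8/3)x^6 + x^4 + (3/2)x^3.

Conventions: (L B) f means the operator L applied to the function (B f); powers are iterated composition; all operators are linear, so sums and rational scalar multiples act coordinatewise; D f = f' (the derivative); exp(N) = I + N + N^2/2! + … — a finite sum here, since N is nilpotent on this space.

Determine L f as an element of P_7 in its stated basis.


g(x) = 6x^7 - (134/3)x^6 + 142x^5 - 249x^4 + (1565/6)x^3 - (329/2)x^2 + (117/2)x - 55/6

order-1 term: -42x^6 + 16x^5 - 4x^3 - (9/2)x^2
order-2 term: 126x^5 - 40x^4 + 6x^2 + (9/2)x
order-3 term: -210x^4 + (160/3)x^3 - 4x - 3/2
order-4 term: 210x^3 - 40x^2 + 1
order-5 term: -126x^2 + 16x
order-6 term: 42x - 8/3
order-7 term: -6
the series for exp(-D) f terminates at order 7
exp(-D) f = 6x^7 - (134/3)x^6 + 142x^5 - 249x^4 + (1565/6)x^3 - (329/2)x^2 + (117/2)x - 55/6


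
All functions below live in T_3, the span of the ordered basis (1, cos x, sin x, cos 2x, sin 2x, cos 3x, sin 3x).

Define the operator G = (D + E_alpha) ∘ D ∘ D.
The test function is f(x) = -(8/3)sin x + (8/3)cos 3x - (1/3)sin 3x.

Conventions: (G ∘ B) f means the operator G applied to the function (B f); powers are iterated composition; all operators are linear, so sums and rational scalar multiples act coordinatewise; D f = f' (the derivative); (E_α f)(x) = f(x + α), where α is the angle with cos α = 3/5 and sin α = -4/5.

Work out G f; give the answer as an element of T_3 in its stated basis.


D f = -(8/3)cos x - cos 3x - 8sin 3x
D D f = (8/3)sin x - 24cos 3x + 3sin 3x
D (D ∘ D) f = (8/3)cos x + 9cos 3x + 72sin 3x
E_alpha (D ∘ D) f = -(32/15)cos x + (8/5)sin x + (2676/125)cos 3x - (1407/125)sin 3x
(D + E_alpha) (D ∘ D) f = (8/15)cos x + (8/5)sin x + (3801/125)cos 3x + (7593/125)sin 3x

the result is g(x) = (8/15)cos x + (8/5)sin x + (3801/125)cos 3x + (7593/125)sin 3x


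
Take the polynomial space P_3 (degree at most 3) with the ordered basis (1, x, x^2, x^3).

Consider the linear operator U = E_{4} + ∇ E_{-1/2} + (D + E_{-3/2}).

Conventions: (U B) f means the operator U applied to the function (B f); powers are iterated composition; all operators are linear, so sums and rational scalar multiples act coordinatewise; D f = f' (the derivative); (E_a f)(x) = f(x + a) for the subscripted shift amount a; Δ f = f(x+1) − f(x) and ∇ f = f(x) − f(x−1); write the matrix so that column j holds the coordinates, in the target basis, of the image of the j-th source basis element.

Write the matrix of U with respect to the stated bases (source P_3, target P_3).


the matrix is [[2, 9/2, 65/4, 511/8]; [0, 2, 9, 195/4]; [0, 0, 2, 27/2]; [0, 0, 0, 2]] (rows listed top to bottom)

image of 1: 2
image of x: 2x + 9/2
image of x^2: 2x^2 + 9x + 65/4
image of x^3: 2x^3 + (27/2)x^2 + (195/4)x + 511/8
each image's coordinates form column j of the matrix


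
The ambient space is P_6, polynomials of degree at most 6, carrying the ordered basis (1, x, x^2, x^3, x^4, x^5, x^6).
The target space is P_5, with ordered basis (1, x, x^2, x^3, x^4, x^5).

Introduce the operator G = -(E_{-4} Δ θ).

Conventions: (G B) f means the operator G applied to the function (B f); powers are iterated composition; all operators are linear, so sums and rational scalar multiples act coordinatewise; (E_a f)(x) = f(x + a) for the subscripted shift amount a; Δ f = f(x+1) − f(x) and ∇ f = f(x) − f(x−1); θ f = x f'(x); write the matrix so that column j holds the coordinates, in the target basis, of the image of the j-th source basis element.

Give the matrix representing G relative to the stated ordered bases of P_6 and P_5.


image of 1: 0
image of x: -1
image of x^2: -4x + 14
image of x^3: -9x^2 + 63x - 111
image of x^4: -16x^3 + 168x^2 - 592x + 700
image of x^5: -25x^4 + 350x^3 - 1850x^2 + 4375x - 3905
image of x^6: -36x^5 + 630x^4 - 4440x^3 + 15750x^2 - 28116x + 20202
each image's coordinates form column j of the matrix

the matrix is [[0, -1, 14, -111, 700, -3905, 20202]; [0, 0, -4, 63, -592, 4375, -28116]; [0, 0, 0, -9, 168, -1850, 15750]; [0, 0, 0, 0, -16, 350, -4440]; [0, 0, 0, 0, 0, -25, 630]; [0, 0, 0, 0, 0, 0, -36]] (rows listed top to bottom)


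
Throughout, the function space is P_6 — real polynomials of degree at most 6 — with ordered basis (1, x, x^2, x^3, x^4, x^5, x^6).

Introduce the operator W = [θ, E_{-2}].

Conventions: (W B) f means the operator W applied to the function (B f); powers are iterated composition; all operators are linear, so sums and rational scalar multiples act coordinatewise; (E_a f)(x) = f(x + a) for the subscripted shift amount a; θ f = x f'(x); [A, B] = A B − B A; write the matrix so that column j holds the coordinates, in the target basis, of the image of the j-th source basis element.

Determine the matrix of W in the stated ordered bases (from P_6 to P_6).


the matrix is [[0, 2, -8, 24, -64, 160, -384]; [0, 0, 4, -24, 96, -320, 960]; [0, 0, 0, 6, -48, 240, -960]; [0, 0, 0, 0, 8, -80, 480]; [0, 0, 0, 0, 0, 10, -120]; [0, 0, 0, 0, 0, 0, 12]; [0, 0, 0, 0, 0, 0, 0]] (rows listed top to bottom)

image of 1: 0
image of x: 2
image of x^2: 4x - 8
image of x^3: 6x^2 - 24x + 24
image of x^4: 8x^3 - 48x^2 + 96x - 64
image of x^5: 10x^4 - 80x^3 + 240x^2 - 320x + 160
image of x^6: 12x^5 - 120x^4 + 480x^3 - 960x^2 + 960x - 384
each image's coordinates form column j of the matrix


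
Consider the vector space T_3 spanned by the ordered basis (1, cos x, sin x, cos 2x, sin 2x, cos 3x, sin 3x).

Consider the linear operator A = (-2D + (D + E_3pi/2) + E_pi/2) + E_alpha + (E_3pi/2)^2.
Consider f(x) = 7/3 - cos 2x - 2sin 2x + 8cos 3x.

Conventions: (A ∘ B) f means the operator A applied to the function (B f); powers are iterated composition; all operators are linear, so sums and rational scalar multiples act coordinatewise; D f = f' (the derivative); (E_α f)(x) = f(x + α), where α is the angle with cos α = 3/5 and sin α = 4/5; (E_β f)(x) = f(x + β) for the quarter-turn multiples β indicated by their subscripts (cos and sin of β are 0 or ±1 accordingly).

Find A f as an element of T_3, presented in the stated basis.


D f = -4cos 2x + 2sin 2x - 24sin 3x
(-2D) f = 8cos 2x - 4sin 2x + 48sin 3x
D f = -4cos 2x + 2sin 2x - 24sin 3x
E_3pi/2 f = 7/3 + cos 2x + 2sin 2x - 8sin 3x
(D + E_3pi/2) f = 7/3 - 3cos 2x + 4sin 2x - 32sin 3x
E_pi/2 f = 7/3 + cos 2x + 2sin 2x + 8sin 3x
(-2D + (D + E_3pi/2) + E_pi/2) f = 14/3 + 6cos 2x + 2sin 2x + 24sin 3x
E_alpha f = 7/3 - (41/25)cos 2x + (38/25)sin 2x - (936/125)cos 3x - (352/125)sin 3x
E_3pi/2 f = 7/3 + cos 2x + 2sin 2x - 8sin 3x
E_3pi/2 E_3pi/2 f = 7/3 - cos 2x - 2sin 2x - 8cos 3x
((-2D + (D + E_3pi/2) + E_pi/2) + E_alpha + (E_3pi/2)^2) f = 28/3 + (84/25)cos 2x + (38/25)sin 2x - (1936/125)cos 3x + (2648/125)sin 3x

the image equals g(x) = 28/3 + (84/25)cos 2x + (38/25)sin 2x - (1936/125)cos 3x + (2648/125)sin 3x


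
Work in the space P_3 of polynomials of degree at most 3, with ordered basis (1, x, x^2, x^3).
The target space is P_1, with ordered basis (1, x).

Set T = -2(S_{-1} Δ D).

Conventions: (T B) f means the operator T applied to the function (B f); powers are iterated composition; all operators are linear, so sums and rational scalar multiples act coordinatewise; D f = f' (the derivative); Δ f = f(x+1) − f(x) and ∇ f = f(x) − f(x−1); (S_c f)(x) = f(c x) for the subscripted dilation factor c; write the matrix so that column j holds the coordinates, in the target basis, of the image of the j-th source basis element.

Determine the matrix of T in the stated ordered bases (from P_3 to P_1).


the matrix is [[0, 0, -4, -6]; [0, 0, 0, 12]] (rows listed top to bottom)

image of 1: 0
image of x: 0
image of x^2: -4
image of x^3: 12x - 6
each image's coordinates form column j of the matrix


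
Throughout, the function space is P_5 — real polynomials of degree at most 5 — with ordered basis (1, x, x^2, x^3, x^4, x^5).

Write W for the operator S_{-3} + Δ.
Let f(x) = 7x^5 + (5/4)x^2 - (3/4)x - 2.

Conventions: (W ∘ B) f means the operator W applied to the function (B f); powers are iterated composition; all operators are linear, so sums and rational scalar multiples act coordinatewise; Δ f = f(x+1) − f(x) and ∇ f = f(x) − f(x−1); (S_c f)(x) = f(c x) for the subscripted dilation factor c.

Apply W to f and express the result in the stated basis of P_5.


the result is g(x) = -1701x^5 + 35x^4 + 70x^3 + (325/4)x^2 + (159/4)x + 11/2

S_{-3} f = -1701x^5 + (45/4)x^2 + (9/4)x - 2
Δ f = 35x^4 + 70x^3 + 70x^2 + (75/2)x + 15/2
(S_{-3} + Δ) f = -1701x^5 + 35x^4 + 70x^3 + (325/4)x^2 + (159/4)x + 11/2


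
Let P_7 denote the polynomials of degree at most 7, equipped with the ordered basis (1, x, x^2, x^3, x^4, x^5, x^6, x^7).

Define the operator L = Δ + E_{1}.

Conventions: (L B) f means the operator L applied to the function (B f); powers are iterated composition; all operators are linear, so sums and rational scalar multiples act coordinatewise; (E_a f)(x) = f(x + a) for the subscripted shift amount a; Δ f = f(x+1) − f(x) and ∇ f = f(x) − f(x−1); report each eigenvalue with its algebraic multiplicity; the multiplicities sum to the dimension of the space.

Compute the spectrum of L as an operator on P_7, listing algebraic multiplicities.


image of 1: 1
image of x: x + 2
image of x^2: x^2 + 4x + 2
image of x^3: x^3 + 6x^2 + 6x + 2
image of x^4: x^4 + 8x^3 + 12x^2 + 8x + 2
image of x^5: x^5 + 10x^4 + 20x^3 + 20x^2 + 10x + 2
image of x^6: x^6 + 12x^5 + 30x^4 + 40x^3 + 30x^2 + 12x + 2
image of x^7: x^7 + 14x^6 + 42x^5 + 70x^4 + 70x^3 + 42x^2 + 14x + 2
the matrix is upper triangular; its diagonal is (1, 1, 1, 1, 1, 1, 1, 1)
for a triangular matrix the eigenvalues are the diagonal entries, with algebraic multiplicity their repetition count

λ = 1 (multiplicity 8)


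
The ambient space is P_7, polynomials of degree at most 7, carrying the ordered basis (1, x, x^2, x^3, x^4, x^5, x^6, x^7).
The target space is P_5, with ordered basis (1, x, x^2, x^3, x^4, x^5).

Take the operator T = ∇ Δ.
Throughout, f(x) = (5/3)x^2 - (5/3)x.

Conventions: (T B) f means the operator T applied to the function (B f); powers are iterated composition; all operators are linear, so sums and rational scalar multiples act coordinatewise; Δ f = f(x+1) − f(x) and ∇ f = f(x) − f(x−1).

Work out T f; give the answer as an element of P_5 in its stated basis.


g(x) = 10/3

Δ f = (10/3)x
∇ Δ f = 10/3


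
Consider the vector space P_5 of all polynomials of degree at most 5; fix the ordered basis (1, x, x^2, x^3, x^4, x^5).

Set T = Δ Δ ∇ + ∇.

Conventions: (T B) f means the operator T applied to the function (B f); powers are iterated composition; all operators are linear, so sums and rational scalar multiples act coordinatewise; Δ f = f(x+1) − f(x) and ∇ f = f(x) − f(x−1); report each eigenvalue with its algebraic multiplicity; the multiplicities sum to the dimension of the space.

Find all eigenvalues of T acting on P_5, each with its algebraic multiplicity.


λ = 0 (multiplicity 6)

image of 1: 0
image of x: 1
image of x^2: 2x - 1
image of x^3: 3x^2 - 3x + 7
image of x^4: 4x^3 - 6x^2 + 28x + 11
image of x^5: 5x^4 - 10x^3 + 70x^2 + 55x + 31
the matrix is upper triangular; its diagonal is (0, 0, 0, 0, 0, 0)
for a triangular matrix the eigenvalues are the diagonal entries, with algebraic multiplicity their repetition count


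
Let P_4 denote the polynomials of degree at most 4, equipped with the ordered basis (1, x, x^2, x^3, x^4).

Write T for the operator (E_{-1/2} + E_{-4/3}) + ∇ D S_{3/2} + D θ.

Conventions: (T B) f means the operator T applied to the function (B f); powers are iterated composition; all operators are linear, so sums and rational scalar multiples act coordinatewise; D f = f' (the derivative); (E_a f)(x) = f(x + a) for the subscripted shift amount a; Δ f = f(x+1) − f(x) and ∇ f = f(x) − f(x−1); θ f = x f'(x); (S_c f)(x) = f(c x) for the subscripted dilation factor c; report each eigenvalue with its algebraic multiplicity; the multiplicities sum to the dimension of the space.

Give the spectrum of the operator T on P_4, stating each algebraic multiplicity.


image of 1: 2
image of x: 2x - 5/6
image of x^2: 2x^2 + (1/3)x + 235/36
image of x^3: 2x^3 + (7/2)x^2 + (79/3)x - 1363/108
image of x^4: 2x^4 + (26/3)x^3 + (875/12)x^2 - (7639/108)x + 30421/1296
the matrix is upper triangular; its diagonal is (2, 2, 2, 2, 2)
for a triangular matrix the eigenvalues are the diagonal entries, with algebraic multiplicity their repetition count

λ = 2 (multiplicity 5)


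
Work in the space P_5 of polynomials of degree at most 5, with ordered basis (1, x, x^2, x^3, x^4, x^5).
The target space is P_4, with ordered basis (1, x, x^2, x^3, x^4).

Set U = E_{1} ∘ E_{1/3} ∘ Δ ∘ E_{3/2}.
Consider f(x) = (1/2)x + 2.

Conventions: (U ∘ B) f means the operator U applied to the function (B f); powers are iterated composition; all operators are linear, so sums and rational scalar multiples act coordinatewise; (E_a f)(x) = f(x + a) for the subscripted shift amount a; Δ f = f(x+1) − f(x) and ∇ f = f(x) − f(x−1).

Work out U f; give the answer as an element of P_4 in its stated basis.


E_{3/2} f = (1/2)x + 11/4
Δ E_{3/2} f = 1/2
E_{1/3} (Δ ∘ E_{3/2}) f = 1/2
E_{1} E_{1/3} (Δ ∘ E_{3/2}) f = 1/2

g(x) = 1/2


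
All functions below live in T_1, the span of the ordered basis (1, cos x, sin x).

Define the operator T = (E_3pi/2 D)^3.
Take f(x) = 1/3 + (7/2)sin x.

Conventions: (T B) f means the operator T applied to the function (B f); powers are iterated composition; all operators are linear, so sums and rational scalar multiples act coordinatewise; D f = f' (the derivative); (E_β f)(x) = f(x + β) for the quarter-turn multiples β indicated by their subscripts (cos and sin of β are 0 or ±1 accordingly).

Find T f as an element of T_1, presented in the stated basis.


g(x) = (7/2)sin x

D f = (7/2)cos x
E_3pi/2 D f = (7/2)sin x
D (E_3pi/2 D) f = (7/2)cos x
E_3pi/2 D (E_3pi/2 D) f = (7/2)sin x
D (E_3pi/2 D) (E_3pi/2 D) f = (7/2)cos x
E_3pi/2 D (E_3pi/2 D) (E_3pi/2 D) f = (7/2)sin x


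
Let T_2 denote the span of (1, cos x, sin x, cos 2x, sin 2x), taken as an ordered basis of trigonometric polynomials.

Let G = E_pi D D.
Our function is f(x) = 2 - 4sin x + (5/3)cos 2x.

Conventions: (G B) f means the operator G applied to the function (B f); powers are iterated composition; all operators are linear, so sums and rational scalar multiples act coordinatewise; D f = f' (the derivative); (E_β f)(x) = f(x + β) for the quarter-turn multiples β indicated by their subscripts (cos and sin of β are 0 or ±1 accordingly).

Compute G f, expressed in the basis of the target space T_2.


the result is g(x) = -4sin x - (20/3)cos 2x

D f = -4cos x - (10/3)sin 2x
D D f = 4sin x - (20/3)cos 2x
E_pi D D f = -4sin x - (20/3)cos 2x


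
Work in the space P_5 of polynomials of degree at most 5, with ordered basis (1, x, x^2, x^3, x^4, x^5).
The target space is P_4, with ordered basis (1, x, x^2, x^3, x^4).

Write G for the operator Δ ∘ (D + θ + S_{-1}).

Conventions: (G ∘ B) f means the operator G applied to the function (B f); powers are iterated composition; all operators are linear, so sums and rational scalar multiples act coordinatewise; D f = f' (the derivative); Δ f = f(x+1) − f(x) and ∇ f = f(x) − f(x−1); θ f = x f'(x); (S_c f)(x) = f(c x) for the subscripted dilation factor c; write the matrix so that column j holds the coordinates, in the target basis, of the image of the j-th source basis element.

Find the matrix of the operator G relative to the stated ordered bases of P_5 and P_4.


the matrix is [[0, 0, 5, 5, 9, 9]; [0, 0, 6, 12, 32, 40]; [0, 0, 0, 6, 42, 70]; [0, 0, 0, 0, 20, 60]; [0, 0, 0, 0, 0, 20]] (rows listed top to bottom)

image of 1: 0
image of x: 0
image of x^2: 6x + 5
image of x^3: 6x^2 + 12x + 5
image of x^4: 20x^3 + 42x^2 + 32x + 9
image of x^5: 20x^4 + 60x^3 + 70x^2 + 40x + 9
each image's coordinates form column j of the matrix


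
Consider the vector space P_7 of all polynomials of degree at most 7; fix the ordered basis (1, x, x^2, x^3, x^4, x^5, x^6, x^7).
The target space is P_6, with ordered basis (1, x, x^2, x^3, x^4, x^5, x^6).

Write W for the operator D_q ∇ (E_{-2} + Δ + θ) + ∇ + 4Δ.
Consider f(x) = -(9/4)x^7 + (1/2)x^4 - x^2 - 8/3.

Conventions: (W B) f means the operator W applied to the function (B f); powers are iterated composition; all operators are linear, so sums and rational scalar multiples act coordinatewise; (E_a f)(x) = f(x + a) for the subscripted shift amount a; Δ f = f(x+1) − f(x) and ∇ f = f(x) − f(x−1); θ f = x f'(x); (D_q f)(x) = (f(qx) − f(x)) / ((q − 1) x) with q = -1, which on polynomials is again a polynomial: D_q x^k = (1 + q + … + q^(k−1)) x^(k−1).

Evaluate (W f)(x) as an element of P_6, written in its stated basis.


g(x) = -(315/4)x^6 - (567/4)x^5 + (315/4)x^4 - (905/4)x^3 + (21181/4)x^2 - (189/4)x + 42319/4

E_{-2} f = -(9/4)x^7 + (63/2)x^6 - 189x^5 + (1261/2)x^4 - 1264x^3 + 1523x^2 - 1020x + 868/3
Δ f = -(63/4)x^6 - (189/4)x^5 - (315/4)x^4 - (307/4)x^3 - (177/4)x^2 - (63/4)x - 11/4
θ f = -(63/4)x^7 + 2x^4 - 2x^2
(E_{-2} + Δ + θ) f = -18x^7 + (63/4)x^6 - (945/4)x^5 + (2215/4)x^4 - (5363/4)x^3 + (5907/4)x^2 - (4143/4)x + 3439/12
∇ (E_{-2} + Δ + θ) f = -126x^6 + (945/2)x^5 - (4095/2)x^4 + (11045/2)x^3 - (20643/2)x^2 + (21185/2)x - 4677
D_q ∇ (E_{-2} + Δ + θ) f = (945/2)x^4 + (11045/2)x^2 + 21185/2
∇ f = -(63/4)x^6 + (189/4)x^5 - (315/4)x^4 + (323/4)x^3 - (201/4)x^2 + (63/4)x - 7/4
Δ f = -(63/4)x^6 - (189/4)x^5 - (315/4)x^4 - (307/4)x^3 - (177/4)x^2 - (63/4)x - 11/4
(4Δ) f = -63x^6 - 189x^5 - 315x^4 - 307x^3 - 177x^2 - 63x - 11
(D_q ∇ (E_{-2} + Δ + θ) + ∇ + 4Δ) f = -(315/4)x^6 - (567/4)x^5 + (315/4)x^4 - (905/4)x^3 + (21181/4)x^2 - (189/4)x + 42319/4


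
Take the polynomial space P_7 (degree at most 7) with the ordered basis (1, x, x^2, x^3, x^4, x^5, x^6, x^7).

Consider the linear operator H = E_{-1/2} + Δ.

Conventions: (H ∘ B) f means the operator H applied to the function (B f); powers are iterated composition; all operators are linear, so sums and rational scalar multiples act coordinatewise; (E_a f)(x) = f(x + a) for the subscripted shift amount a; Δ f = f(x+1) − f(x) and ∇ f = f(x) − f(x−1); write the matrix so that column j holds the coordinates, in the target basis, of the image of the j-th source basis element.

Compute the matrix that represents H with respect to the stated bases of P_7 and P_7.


image of 1: 1
image of x: x + 1/2
image of x^2: x^2 + x + 5/4
image of x^3: x^3 + (3/2)x^2 + (15/4)x + 7/8
image of x^4: x^4 + 2x^3 + (15/2)x^2 + (7/2)x + 17/16
image of x^5: x^5 + (5/2)x^4 + (25/2)x^3 + (35/4)x^2 + (85/16)x + 31/32
image of x^6: x^6 + 3x^5 + (75/4)x^4 + (35/2)x^3 + (255/16)x^2 + (93/16)x + 65/64
image of x^7: x^7 + (7/2)x^6 + (105/4)x^5 + (245/8)x^4 + (595/16)x^3 + (651/32)x^2 + (455/64)x + 127/128
each image's coordinates form column j of the matrix

the matrix is [[1, 1/2, 5/4, 7/8, 17/16, 31/32, 65/64, 127/128]; [0, 1, 1, 15/4, 7/2, 85/16, 93/16, 455/64]; [0, 0, 1, 3/2, 15/2, 35/4, 255/16, 651/32]; [0, 0, 0, 1, 2, 25/2, 35/2, 595/16]; [0, 0, 0, 0, 1, 5/2, 75/4, 245/8]; [0, 0, 0, 0, 0, 1, 3, 105/4]; [0, 0, 0, 0, 0, 0, 1, 7/2]; [0, 0, 0, 0, 0, 0, 0, 1]] (rows listed top to bottom)


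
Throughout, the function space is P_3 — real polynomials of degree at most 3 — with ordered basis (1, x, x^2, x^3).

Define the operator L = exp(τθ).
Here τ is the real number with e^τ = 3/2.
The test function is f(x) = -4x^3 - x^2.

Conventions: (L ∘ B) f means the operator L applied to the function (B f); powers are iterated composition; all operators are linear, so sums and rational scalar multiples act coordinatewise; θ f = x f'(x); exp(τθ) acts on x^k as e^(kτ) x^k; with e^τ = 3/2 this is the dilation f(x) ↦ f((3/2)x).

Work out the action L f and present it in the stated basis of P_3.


g(x) = -(27/2)x^3 - (9/4)x^2

exp(τθ) x^k = e^(kτ) x^k; with e^τ = 3/2 this sends x^k to (3/2)^k x^k
x^2 ↦ 9/4 x^2
x^3 ↦ 27/8 x^3
applying this coordinatewise to f: exp(τθ) f = -(27/2)x^3 - (9/4)x^2


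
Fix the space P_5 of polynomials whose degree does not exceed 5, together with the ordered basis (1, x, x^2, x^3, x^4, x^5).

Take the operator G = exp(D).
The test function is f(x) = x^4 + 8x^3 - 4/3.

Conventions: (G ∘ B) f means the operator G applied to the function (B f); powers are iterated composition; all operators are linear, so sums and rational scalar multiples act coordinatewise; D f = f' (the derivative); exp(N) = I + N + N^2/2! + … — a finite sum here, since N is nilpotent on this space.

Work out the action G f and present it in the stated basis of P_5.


the result is g(x) = x^4 + 12x^3 + 30x^2 + 28x + 23/3

order-1 term: 4x^3 + 24x^2
order-2 term: 6x^2 + 24x
order-3 term: 4x + 8
order-4 term: 1
the series for exp(D) f terminates at order 4
exp(D) f = x^4 + 12x^3 + 30x^2 + 28x + 23/3


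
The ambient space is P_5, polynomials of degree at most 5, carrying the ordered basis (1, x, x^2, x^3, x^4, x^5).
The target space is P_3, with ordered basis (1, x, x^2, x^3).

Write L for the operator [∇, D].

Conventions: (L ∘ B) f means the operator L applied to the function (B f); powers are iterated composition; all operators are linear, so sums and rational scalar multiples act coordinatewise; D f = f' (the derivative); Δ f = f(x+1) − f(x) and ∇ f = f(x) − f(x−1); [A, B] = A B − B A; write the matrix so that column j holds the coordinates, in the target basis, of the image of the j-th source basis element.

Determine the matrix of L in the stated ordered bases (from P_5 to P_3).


image of 1: 0
image of x: 0
image of x^2: 0
image of x^3: 0
image of x^4: 0
image of x^5: 0
each image's coordinates form column j of the matrix

the matrix is [[0, 0, 0, 0, 0, 0]; [0, 0, 0, 0, 0, 0]; [0, 0, 0, 0, 0, 0]; [0, 0, 0, 0, 0, 0]] (rows listed top to bottom)


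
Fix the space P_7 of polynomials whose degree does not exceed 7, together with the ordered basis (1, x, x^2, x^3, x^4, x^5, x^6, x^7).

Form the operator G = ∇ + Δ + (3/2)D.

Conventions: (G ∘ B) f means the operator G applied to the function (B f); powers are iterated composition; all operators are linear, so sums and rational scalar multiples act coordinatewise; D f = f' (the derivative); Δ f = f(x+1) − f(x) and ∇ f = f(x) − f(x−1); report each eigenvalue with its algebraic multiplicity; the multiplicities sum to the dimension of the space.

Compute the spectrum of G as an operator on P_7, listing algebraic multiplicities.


image of 1: 0
image of x: 7/2
image of x^2: 7x
image of x^3: (21/2)x^2 + 2
image of x^4: 14x^3 + 8x
image of x^5: (35/2)x^4 + 20x^2 + 2
image of x^6: 21x^5 + 40x^3 + 12x
image of x^7: (49/2)x^6 + 70x^4 + 42x^2 + 2
the matrix is upper triangular; its diagonal is (0, 0, 0, 0, 0, 0, 0, 0)
for a triangular matrix the eigenvalues are the diagonal entries, with algebraic multiplicity their repetition count

λ = 0 (multiplicity 8)


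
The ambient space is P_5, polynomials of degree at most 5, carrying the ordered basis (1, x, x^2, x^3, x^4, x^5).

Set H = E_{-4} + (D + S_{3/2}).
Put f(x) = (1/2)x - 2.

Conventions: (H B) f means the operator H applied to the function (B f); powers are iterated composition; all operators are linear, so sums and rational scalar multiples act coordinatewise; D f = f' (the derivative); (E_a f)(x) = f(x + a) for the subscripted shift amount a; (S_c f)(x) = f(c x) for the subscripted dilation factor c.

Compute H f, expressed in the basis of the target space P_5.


the image equals g(x) = (5/4)x - 11/2

E_{-4} f = (1/2)x - 4
D f = 1/2
S_{3/2} f = (3/4)x - 2
(D + S_{3/2}) f = (3/4)x - 3/2
(E_{-4} + (D + S_{3/2})) f = (5/4)x - 11/2


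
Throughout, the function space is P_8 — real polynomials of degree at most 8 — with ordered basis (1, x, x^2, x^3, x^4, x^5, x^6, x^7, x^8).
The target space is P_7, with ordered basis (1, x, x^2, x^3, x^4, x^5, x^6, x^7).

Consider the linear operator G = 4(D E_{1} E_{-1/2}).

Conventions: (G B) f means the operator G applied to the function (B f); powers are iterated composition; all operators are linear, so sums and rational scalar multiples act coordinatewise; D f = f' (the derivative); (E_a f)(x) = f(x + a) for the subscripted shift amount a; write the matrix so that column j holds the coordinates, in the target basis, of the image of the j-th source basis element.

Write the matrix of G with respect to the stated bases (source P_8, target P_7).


image of 1: 0
image of x: 4
image of x^2: 8x + 4
image of x^3: 12x^2 + 12x + 3
image of x^4: 16x^3 + 24x^2 + 12x + 2
image of x^5: 20x^4 + 40x^3 + 30x^2 + 10x + 5/4
image of x^6: 24x^5 + 60x^4 + 60x^3 + 30x^2 + (15/2)x + 3/4
image of x^7: 28x^6 + 84x^5 + 105x^4 + 70x^3 + (105/4)x^2 + (21/4)x + 7/16
image of x^8: 32x^7 + 112x^6 + 168x^5 + 140x^4 + 70x^3 + 21x^2 + (7/2)x + 1/4
each image's coordinates form column j of the matrix

the matrix is [[0, 4, 4, 3, 2, 5/4, 3/4, 7/16, 1/4]; [0, 0, 8, 12, 12, 10, 15/2, 21/4, 7/2]; [0, 0, 0, 12, 24, 30, 30, 105/4, 21]; [0, 0, 0, 0, 16, 40, 60, 70, 70]; [0, 0, 0, 0, 0, 20, 60, 105, 140]; [0, 0, 0, 0, 0, 0, 24, 84, 168]; [0, 0, 0, 0, 0, 0, 0, 28, 112]; [0, 0, 0, 0, 0, 0, 0, 0, 32]] (rows listed top to bottom)


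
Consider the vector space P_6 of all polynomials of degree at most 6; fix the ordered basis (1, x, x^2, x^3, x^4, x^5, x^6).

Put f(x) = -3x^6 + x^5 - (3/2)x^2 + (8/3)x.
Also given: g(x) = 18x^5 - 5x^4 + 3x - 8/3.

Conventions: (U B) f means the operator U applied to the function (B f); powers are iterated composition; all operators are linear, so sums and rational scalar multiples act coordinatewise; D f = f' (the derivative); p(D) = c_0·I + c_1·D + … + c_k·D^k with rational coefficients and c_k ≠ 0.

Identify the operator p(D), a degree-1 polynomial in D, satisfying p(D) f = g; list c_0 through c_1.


D^0 f = -3x^6 + x^5 - (3/2)x^2 + (8/3)x
D^1 f = -18x^5 + 5x^4 - 3x + 8/3
matching coefficients of g against c_0 f + c_1 Df + … from the top degree down determines the c_i
solution: c_0 = 0, c_1 = -1

c_0 = 0, c_1 = -1


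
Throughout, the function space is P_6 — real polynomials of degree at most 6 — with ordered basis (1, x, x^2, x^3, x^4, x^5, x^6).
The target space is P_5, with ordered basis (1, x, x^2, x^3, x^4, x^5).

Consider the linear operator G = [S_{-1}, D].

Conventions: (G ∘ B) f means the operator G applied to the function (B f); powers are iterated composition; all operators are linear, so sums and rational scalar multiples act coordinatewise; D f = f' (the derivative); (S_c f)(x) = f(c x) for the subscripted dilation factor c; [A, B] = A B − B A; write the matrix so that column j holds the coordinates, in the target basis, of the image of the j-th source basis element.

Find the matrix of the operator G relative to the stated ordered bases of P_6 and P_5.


the matrix is [[0, 2, 0, 0, 0, 0, 0]; [0, 0, -4, 0, 0, 0, 0]; [0, 0, 0, 6, 0, 0, 0]; [0, 0, 0, 0, -8, 0, 0]; [0, 0, 0, 0, 0, 10, 0]; [0, 0, 0, 0, 0, 0, -12]] (rows listed top to bottom)

image of 1: 0
image of x: 2
image of x^2: -4x
image of x^3: 6x^2
image of x^4: -8x^3
image of x^5: 10x^4
image of x^6: -12x^5
each image's coordinates form column j of the matrix


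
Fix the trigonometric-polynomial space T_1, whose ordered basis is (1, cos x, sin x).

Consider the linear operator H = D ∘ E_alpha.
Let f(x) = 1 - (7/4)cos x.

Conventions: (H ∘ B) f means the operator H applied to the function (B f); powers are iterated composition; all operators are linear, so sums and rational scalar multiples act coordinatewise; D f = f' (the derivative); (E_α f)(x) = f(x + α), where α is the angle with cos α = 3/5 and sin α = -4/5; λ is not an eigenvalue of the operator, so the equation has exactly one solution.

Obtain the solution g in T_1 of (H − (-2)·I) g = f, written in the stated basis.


the image equals g(x) = 1/2 - (49/82)cos x - (21/164)sin x

write g with unknown coordinates in the stated basis and equate coefficients in (H − (-2)·I) g = f
solving from the highest basis element down gives g = 1/2 - (49/82)cos x - (21/164)sin x
check: H g = -(91/164)cos x + (21/82)sin x
so H g − (-2)·g = 1 - (7/4)cos x = f ✓


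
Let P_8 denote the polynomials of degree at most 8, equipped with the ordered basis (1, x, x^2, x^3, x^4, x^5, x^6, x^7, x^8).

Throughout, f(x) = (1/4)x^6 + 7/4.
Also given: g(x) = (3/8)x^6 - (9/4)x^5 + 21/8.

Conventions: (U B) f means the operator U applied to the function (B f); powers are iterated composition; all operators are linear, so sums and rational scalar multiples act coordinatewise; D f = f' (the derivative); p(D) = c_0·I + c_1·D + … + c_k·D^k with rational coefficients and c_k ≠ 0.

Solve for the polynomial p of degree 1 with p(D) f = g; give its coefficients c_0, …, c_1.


D^0 f = (1/4)x^6 + 7/4
D^1 f = (3/2)x^5
matching coefficients of g against c_0 f + c_1 Df + … from the top degree down determines the c_i
solution: c_0 = 3/2, c_1 = -3/2

p(D) = (3/2)·I − (3/2)·D, i.e. c_0 = 3/2, c_1 = -3/2


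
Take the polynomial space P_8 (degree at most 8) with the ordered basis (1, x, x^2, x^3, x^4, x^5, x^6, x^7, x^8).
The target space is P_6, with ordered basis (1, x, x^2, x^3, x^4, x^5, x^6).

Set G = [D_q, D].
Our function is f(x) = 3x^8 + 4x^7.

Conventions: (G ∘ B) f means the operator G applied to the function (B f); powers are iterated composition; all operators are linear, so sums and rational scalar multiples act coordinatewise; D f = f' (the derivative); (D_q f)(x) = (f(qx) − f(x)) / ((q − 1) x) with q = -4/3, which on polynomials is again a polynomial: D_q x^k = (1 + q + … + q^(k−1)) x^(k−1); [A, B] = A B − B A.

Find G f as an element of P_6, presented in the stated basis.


the image equals g(x) = (122647/729)x^6 - (11564/81)x^5

D f = 24x^7 + 28x^6
D_q D f = (21224/243)x^6 - (13468/243)x^5
D_q f = -(8425/729)x^7 + (10612/729)x^6
D D_q f = -(58975/729)x^6 + (21224/243)x^5
[D_q, D] f = (122647/729)x^6 - (11564/81)x^5


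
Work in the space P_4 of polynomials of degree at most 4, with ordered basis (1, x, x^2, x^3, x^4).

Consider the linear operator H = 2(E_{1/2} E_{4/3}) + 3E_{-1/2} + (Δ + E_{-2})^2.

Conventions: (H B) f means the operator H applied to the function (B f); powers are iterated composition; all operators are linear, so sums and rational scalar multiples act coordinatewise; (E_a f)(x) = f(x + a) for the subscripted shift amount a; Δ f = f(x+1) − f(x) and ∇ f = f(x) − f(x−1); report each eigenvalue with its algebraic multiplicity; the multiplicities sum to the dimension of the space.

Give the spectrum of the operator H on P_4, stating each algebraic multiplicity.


λ = 6 (multiplicity 5)

image of 1: 6
image of x: 6x + 1/6
image of x^2: 6x^2 + (1/3)x + 701/36
image of x^3: 6x^3 + (1/2)x^2 + (701/12)x - 6923/216
image of x^4: 6x^4 + (2/3)x^3 + (701/6)x^2 - (6923/54)x + 340565/1296
the matrix is upper triangular; its diagonal is (6, 6, 6, 6, 6)
for a triangular matrix the eigenvalues are the diagonal entries, with algebraic multiplicity their repetition count
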